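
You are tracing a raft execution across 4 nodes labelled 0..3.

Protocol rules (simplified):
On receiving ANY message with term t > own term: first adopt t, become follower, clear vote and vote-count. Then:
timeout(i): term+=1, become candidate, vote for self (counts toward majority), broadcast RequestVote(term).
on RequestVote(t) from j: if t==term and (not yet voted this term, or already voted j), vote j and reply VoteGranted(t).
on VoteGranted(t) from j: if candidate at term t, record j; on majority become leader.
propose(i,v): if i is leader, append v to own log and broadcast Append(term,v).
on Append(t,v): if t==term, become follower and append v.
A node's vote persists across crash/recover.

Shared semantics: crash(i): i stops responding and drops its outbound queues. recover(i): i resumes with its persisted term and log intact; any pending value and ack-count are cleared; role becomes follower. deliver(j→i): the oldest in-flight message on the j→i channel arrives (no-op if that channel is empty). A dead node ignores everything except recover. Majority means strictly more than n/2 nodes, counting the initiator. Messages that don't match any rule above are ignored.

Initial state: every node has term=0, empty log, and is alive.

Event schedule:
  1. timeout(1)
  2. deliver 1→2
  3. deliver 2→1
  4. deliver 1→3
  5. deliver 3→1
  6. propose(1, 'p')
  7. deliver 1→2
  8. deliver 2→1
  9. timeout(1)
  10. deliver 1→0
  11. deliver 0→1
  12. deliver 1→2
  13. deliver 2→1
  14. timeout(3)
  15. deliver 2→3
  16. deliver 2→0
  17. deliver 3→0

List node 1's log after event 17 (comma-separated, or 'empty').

p

[1] timeout(1) → N1(cand t1 [-])
[2] deliver 1→2 → N2(foll t1 [-])
[3] deliver 2→1 → ∅
[4] deliver 1→3 → N3(foll t1 [-])
[5] deliver 3→1 → N1(lead t1 [-])
[6] propose(1,'p') → N1(lead t1 [p])
[7] deliver 1→2 → N2(foll t1 [p])
[8] deliver 2→1 → ∅
[9] timeout(1) → N1(cand t2 [p])
[10] deliver 1→0 → N0(foll t1 [-])
[11] deliver 0→1 → ∅
[12] deliver 1→2 → N2(foll t2 [p])
[13] deliver 2→1 → ∅
[14] timeout(3) → N3(cand t2 [-])
[15] deliver 2→3 → ∅
[16] deliver 2→0 → ∅
[17] deliver 3→0 → N0(foll t2 [-])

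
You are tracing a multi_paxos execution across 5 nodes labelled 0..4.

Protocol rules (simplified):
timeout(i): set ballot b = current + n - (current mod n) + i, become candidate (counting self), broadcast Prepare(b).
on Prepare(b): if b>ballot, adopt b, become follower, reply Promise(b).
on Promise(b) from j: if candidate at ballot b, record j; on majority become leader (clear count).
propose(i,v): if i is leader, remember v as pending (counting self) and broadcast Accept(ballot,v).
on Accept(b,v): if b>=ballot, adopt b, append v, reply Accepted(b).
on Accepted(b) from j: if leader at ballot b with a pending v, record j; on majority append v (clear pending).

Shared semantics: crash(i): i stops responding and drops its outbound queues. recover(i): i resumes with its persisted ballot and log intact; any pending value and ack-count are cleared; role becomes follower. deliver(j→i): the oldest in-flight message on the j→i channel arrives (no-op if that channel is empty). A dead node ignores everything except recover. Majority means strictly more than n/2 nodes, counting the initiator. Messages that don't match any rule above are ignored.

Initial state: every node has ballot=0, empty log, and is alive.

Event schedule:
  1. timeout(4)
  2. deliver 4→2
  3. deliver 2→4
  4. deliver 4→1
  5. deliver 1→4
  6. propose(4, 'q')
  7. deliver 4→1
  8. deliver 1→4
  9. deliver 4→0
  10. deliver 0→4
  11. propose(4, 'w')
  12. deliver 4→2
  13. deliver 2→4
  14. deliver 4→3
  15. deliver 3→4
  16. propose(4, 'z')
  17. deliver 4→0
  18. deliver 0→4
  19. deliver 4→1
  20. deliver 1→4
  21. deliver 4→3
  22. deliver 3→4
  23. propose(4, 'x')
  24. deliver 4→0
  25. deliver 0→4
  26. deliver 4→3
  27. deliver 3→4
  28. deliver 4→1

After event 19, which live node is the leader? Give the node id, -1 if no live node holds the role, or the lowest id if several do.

e1 timeout(4): 4[cand,b=9,-]
e2 deliver 4→2: 2[foll,b=9,-]
e3 deliver 2→4: ·
e4 deliver 4→1: 1[foll,b=9,-]
e5 deliver 1→4: 4[lead,b=9,-]
e6 propose(4,'q'): ·
e7 deliver 4→1: 1[foll,b=9,q]
e8 deliver 1→4: ·
e9 deliver 4→0: 0[foll,b=9,-]
e10 deliver 0→4: ·
e11 propose(4,'w'): ·
e12 deliver 4→2: 2[foll,b=9,q]
e13 deliver 2→4: ·
e14 deliver 4→3: 3[foll,b=9,-]
e15 deliver 3→4: ·
e16 propose(4,'z'): ·
e17 deliver 4→0: 0[foll,b=9,q]
e18 deliver 0→4: ·
e19 deliver 4→1: 1[foll,b=9,q,w]

4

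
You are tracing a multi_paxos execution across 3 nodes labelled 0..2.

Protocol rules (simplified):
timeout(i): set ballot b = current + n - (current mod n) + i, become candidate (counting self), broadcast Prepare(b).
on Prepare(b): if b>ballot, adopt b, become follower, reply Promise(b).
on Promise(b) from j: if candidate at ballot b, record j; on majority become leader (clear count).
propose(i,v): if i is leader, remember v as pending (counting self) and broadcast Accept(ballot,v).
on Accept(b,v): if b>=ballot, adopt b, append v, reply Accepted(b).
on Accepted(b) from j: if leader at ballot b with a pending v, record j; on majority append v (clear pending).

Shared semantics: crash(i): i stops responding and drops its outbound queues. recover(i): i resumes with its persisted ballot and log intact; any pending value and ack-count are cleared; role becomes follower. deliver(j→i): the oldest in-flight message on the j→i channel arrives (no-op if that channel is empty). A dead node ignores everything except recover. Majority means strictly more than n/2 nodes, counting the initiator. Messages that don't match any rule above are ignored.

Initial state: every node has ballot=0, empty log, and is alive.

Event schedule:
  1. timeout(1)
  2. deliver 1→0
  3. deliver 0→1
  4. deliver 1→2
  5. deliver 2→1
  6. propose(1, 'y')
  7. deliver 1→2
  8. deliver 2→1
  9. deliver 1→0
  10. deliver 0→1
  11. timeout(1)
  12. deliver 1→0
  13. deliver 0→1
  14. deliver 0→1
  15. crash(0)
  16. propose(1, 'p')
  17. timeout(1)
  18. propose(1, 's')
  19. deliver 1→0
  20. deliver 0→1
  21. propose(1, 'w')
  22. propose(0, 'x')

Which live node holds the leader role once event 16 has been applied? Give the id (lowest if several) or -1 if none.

e1 timeout(1): 1[cand,b=4,-]
e2 deliver 1→0: 0[foll,b=4,-]
e3 deliver 0→1: 1[lead,b=4,-]
e4 deliver 1→2: 2[foll,b=4,-]
e5 deliver 2→1: ·
e6 propose(1,'y'): ·
e7 deliver 1→2: 2[foll,b=4,y]
e8 deliver 2→1: 1[lead,b=4,y]
e9 deliver 1→0: 0[foll,b=4,y]
e10 deliver 0→1: ·
e11 timeout(1): 1[cand,b=7,y]
e12 deliver 1→0: 0[foll,b=7,y]
e13 deliver 0→1: 1[lead,b=7,y]
e14 deliver 0→1: ·
e15 crash(0): 0[✗foll,b=7,y]
e16 propose(1,'p'): ·

1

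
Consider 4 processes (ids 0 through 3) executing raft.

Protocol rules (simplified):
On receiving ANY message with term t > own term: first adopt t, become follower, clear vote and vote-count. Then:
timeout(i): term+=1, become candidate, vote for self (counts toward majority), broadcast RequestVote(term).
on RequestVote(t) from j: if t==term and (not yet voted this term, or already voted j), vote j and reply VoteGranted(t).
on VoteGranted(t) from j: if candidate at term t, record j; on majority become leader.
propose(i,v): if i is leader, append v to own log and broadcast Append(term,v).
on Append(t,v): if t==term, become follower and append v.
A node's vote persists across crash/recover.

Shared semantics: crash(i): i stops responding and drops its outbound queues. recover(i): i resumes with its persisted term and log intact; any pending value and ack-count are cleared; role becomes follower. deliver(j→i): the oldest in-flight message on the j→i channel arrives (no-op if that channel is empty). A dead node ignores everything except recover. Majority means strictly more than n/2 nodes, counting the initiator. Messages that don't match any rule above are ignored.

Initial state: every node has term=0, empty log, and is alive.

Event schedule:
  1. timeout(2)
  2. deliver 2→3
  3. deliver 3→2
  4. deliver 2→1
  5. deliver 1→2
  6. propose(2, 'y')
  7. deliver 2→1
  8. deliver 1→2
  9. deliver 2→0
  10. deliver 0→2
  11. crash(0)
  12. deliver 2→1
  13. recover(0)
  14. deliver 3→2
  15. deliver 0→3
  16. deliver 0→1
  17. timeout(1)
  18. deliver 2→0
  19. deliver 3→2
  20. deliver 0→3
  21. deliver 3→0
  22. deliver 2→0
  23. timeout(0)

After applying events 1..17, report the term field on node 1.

e1 timeout(2): 2[cand,t=1,-]
e2 deliver 2→3: 3[foll,t=1,-]
e3 deliver 3→2: ·
e4 deliver 2→1: 1[foll,t=1,-]
e5 deliver 1→2: 2[lead,t=1,-]
e6 propose(2,'y'): 2[lead,t=1,y]
e7 deliver 2→1: 1[foll,t=1,y]
e8 deliver 1→2: ·
e9 deliver 2→0: 0[foll,t=1,-]
e10 deliver 0→2: ·
e11 crash(0): 0[✗foll,t=1,-]
e12 deliver 2→1: ·
e13 recover(0): 0[foll,t=1,-]
e14 deliver 3→2: ·
e15 deliver 0→3: ·
e16 deliver 0→1: ·
e17 timeout(1): 1[cand,t=2,y]

2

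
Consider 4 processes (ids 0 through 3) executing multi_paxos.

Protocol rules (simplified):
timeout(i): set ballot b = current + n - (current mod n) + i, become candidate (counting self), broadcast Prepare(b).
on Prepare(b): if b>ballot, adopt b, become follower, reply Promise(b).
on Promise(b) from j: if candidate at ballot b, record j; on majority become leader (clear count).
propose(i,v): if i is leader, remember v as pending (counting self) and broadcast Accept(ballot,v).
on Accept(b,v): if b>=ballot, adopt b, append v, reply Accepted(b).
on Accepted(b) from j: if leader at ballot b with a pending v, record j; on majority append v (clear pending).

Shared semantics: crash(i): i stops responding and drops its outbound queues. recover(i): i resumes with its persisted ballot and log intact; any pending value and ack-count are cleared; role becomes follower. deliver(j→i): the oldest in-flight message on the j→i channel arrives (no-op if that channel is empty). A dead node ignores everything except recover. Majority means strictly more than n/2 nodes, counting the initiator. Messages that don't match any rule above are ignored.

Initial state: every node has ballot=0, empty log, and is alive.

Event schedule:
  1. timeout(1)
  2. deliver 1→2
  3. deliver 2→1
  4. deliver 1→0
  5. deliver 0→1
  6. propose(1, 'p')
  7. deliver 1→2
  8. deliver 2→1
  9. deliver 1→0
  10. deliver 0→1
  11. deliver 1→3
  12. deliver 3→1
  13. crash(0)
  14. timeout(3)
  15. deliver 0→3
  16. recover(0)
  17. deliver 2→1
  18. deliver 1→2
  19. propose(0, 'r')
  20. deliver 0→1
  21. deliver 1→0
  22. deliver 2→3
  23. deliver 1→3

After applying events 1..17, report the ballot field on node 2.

5

step 1 timeout(1): 1={cand,b=5,log=-}
step 2 deliver 1→2: 2={foll,b=5,log=-}
step 3 deliver 2→1: —
step 4 deliver 1→0: 0={foll,b=5,log=-}
step 5 deliver 0→1: 1={lead,b=5,log=-}
step 6 propose(1,'p'): —
step 7 deliver 1→2: 2={foll,b=5,log=p}
step 8 deliver 2→1: —
step 9 deliver 1→0: 0={foll,b=5,log=p}
step 10 deliver 0→1: 1={lead,b=5,log=p}
step 11 deliver 1→3: 3={foll,b=5,log=-}
step 12 deliver 3→1: —
step 13 crash(0): 0={✗foll,b=5,log=p}
step 14 timeout(3): 3={cand,b=11,log=-}
step 15 deliver 0→3: —
step 16 recover(0): 0={foll,b=5,log=p}
step 17 deliver 2→1: —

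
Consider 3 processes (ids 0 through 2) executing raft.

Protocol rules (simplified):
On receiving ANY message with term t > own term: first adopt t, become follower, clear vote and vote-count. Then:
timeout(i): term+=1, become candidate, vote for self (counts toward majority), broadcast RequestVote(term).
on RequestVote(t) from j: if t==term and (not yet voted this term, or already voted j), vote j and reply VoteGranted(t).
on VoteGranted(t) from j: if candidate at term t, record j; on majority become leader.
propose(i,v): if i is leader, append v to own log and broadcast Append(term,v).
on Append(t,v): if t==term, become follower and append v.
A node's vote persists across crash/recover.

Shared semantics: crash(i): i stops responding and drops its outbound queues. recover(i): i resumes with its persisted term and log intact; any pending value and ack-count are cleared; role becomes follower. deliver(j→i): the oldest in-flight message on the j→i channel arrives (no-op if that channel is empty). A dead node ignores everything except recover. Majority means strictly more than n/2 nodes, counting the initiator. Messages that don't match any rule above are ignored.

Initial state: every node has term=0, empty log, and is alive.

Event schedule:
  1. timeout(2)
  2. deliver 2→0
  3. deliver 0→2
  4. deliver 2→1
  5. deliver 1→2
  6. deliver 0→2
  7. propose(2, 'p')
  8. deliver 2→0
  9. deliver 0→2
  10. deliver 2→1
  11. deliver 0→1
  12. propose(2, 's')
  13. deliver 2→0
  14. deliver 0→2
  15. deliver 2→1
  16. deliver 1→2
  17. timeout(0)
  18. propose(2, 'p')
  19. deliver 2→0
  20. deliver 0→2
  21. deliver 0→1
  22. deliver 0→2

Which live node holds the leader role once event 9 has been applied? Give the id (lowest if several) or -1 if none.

2

[1] timeout(2) → N2(cand t1 [-])
[2] deliver 2→0 → N0(foll t1 [-])
[3] deliver 0→2 → N2(lead t1 [-])
[4] deliver 2→1 → N1(foll t1 [-])
[5] deliver 1→2 → ∅
[6] deliver 0→2 → ∅
[7] propose(2,'p') → N2(lead t1 [p])
[8] deliver 2→0 → N0(foll t1 [p])
[9] deliver 0→2 → ∅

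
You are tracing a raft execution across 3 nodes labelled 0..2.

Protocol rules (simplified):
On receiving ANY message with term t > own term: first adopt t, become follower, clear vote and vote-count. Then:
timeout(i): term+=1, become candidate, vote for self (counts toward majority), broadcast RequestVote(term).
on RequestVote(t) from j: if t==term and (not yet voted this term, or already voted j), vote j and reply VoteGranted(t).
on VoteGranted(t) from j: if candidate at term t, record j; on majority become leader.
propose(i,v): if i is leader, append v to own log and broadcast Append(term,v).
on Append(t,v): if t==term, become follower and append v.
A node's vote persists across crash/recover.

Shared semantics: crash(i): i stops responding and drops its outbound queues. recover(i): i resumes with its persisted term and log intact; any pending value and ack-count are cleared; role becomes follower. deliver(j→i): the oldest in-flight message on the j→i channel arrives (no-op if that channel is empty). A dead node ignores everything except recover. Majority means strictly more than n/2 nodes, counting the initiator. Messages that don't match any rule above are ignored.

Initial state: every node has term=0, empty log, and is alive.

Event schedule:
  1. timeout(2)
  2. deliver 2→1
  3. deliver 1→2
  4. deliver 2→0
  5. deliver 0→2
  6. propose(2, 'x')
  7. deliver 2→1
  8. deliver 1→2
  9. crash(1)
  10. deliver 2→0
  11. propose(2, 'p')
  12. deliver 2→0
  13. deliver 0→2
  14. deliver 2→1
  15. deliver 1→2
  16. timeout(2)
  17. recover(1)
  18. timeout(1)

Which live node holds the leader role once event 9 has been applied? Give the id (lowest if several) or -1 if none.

2

e1 timeout(2): 2[cand,t=1,-]
e2 deliver 2→1: 1[foll,t=1,-]
e3 deliver 1→2: 2[lead,t=1,-]
e4 deliver 2→0: 0[foll,t=1,-]
e5 deliver 0→2: ·
e6 propose(2,'x'): 2[lead,t=1,x]
e7 deliver 2→1: 1[foll,t=1,x]
e8 deliver 1→2: ·
e9 crash(1): 1[✗foll,t=1,x]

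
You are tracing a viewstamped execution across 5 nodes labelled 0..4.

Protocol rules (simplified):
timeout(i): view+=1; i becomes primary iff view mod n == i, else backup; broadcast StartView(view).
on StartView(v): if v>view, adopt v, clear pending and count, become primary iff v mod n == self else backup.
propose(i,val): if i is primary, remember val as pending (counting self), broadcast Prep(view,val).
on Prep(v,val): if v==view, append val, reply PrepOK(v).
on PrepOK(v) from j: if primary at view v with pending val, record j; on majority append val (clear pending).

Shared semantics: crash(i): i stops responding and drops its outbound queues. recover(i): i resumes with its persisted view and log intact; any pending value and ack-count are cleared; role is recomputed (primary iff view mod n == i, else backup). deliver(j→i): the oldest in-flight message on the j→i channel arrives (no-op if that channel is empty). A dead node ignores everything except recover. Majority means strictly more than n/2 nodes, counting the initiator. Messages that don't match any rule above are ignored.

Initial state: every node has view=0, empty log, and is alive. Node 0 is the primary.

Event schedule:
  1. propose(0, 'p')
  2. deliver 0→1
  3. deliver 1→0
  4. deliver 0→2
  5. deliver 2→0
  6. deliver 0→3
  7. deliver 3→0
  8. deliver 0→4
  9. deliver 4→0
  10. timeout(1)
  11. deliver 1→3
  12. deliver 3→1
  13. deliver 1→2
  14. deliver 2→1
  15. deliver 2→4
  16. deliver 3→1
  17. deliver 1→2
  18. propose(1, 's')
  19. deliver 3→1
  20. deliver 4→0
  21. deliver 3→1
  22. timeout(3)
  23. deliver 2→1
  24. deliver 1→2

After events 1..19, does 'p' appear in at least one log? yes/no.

yes

e1 propose(0,'p'): ·
e2 deliver 0→1: 1[back,v=0,p]
e3 deliver 1→0: ·
e4 deliver 0→2: 2[back,v=0,p]
e5 deliver 2→0: 0[prim,v=0,p]
e6 deliver 0→3: 3[back,v=0,p]
e7 deliver 3→0: ·
e8 deliver 0→4: 4[back,v=0,p]
e9 deliver 4→0: ·
e10 timeout(1): 1[prim,v=1,p]
e11 deliver 1→3: 3[back,v=1,p]
e12 deliver 3→1: ·
e13 deliver 1→2: 2[back,v=1,p]
e14 deliver 2→1: ·
e15 deliver 2→4: ·
e16 deliver 3→1: ·
e17 deliver 1→2: ·
e18 propose(1,'s'): ·
e19 deliver 3→1: ·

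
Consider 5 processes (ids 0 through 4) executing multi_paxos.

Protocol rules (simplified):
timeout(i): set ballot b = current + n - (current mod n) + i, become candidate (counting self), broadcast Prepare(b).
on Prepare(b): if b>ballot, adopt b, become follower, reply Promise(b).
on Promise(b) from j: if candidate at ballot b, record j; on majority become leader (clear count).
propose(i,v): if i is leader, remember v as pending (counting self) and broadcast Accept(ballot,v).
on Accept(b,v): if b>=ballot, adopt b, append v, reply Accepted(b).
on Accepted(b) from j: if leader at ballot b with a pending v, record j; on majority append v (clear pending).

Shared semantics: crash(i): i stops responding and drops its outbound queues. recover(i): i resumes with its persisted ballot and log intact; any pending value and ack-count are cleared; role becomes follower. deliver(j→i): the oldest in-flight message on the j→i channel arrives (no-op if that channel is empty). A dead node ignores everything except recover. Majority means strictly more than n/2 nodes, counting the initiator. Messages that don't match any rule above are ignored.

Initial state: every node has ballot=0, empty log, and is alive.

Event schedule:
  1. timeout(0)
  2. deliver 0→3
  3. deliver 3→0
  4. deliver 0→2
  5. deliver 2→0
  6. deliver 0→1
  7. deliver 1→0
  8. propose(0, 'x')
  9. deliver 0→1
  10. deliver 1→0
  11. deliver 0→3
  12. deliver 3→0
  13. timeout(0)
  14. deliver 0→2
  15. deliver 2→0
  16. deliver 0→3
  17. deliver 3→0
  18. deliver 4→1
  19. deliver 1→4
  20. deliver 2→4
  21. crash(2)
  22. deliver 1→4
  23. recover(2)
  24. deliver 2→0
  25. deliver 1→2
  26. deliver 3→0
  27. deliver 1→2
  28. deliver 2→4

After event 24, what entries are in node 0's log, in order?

[1] timeout(0) → N0(cand b5 [-])
[2] deliver 0→3 → N3(foll b5 [-])
[3] deliver 3→0 → ∅
[4] deliver 0→2 → N2(foll b5 [-])
[5] deliver 2→0 → N0(lead b5 [-])
[6] deliver 0→1 → N1(foll b5 [-])
[7] deliver 1→0 → ∅
[8] propose(0,'x') → ∅
[9] deliver 0→1 → N1(foll b5 [x])
[10] deliver 1→0 → ∅
[11] deliver 0→3 → N3(foll b5 [x])
[12] deliver 3→0 → N0(lead b5 [x])
[13] timeout(0) → N0(cand b10 [x])
[14] deliver 0→2 → N2(foll b5 [x])
[15] deliver 2→0 → ∅
[16] deliver 0→3 → N3(foll b10 [x])
[17] deliver 3→0 → ∅
[18] deliver 4→1 → ∅
[19] deliver 1→4 → ∅
[20] deliver 2→4 → ∅
[21] crash(2) → N2(✗foll b5 [x])
[22] deliver 1→4 → ∅
[23] recover(2) → N2(foll b5 [x])
[24] deliver 2→0 → ∅

x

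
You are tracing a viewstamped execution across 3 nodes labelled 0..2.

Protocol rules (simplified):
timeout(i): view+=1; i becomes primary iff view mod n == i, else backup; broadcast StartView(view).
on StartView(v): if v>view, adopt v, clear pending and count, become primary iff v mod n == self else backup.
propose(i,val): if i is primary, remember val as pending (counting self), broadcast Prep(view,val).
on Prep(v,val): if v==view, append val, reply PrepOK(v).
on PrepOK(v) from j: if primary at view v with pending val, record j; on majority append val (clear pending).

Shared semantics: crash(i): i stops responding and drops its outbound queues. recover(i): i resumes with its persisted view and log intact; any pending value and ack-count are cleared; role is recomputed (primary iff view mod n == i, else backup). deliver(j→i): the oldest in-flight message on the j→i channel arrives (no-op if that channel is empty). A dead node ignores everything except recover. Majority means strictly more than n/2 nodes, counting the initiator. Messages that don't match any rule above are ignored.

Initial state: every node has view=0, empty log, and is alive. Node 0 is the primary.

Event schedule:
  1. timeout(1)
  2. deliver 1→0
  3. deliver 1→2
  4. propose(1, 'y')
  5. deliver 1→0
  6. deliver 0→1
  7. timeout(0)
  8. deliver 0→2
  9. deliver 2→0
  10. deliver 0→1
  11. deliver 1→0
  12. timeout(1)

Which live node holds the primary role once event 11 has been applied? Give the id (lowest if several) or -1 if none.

2

after 1 — timeout(1): n1:prim/v1/[-]
after 2 — deliver 1→0: n0:back/v1/[-]
after 3 — deliver 1→2: n2:back/v1/[-]
after 4 — propose(1,'y'): ·
after 5 — deliver 1→0: n0:back/v1/[y]
after 6 — deliver 0→1: n1:prim/v1/[y]
after 7 — timeout(0): n0:back/v2/[y]
after 8 — deliver 0→2: n2:prim/v2/[-]
after 9 — deliver 2→0: ·
after 10 — deliver 0→1: n1:back/v2/[y]
after 11 — deliver 1→0: ·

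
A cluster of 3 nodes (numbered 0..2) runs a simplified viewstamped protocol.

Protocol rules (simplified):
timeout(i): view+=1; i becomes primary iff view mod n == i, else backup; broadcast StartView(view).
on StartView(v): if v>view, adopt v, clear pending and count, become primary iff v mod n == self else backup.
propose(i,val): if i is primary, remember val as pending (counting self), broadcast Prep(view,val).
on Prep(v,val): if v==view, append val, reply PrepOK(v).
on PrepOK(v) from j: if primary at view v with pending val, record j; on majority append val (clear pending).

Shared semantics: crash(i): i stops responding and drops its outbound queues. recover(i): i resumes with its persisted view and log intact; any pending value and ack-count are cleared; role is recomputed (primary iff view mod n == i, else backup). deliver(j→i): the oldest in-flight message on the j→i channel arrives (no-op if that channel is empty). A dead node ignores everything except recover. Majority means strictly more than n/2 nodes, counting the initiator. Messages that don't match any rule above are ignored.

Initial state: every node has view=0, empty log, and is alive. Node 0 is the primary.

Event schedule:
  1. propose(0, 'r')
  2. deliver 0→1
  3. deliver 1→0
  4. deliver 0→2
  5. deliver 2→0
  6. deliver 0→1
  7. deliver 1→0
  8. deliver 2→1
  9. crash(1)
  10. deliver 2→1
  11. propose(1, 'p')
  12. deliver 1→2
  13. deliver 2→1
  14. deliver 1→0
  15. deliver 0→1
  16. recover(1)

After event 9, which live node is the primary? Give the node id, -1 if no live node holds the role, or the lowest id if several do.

[1] propose(0,'r') → ∅
[2] deliver 0→1 → N1(back v0 [r])
[3] deliver 1→0 → N0(prim v0 [r])
[4] deliver 0→2 → N2(back v0 [r])
[5] deliver 2→0 → ∅
[6] deliver 0→1 → ∅
[7] deliver 1→0 → ∅
[8] deliver 2→1 → ∅
[9] crash(1) → N1(✗back v0 [r])

0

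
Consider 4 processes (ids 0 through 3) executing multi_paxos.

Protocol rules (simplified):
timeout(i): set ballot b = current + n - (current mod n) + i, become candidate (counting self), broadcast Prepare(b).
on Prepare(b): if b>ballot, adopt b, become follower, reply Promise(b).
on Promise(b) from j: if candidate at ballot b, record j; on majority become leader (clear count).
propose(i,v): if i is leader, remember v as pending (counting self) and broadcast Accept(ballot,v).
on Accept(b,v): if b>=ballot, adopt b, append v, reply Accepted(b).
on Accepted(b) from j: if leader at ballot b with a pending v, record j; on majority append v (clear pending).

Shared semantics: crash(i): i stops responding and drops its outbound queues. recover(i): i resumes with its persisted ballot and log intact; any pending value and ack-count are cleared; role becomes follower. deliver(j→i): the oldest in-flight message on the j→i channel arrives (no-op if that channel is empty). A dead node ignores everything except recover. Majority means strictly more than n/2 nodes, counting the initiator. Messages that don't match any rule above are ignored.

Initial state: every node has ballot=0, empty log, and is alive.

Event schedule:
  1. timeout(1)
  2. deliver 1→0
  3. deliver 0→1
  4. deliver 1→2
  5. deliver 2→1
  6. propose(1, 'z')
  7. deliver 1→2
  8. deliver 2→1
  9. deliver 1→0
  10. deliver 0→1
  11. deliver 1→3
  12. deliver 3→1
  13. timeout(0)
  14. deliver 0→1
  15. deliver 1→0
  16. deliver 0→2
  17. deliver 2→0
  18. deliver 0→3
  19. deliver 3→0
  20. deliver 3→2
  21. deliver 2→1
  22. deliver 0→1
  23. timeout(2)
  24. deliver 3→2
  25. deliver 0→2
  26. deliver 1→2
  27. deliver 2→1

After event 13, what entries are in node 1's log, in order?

z

1. timeout(1):  <1:cand b5 ->
2. deliver 1→0:  <0:foll b5 ->
3. deliver 0→1:  nop
4. deliver 1→2:  <2:foll b5 ->
5. deliver 2→1:  <1:lead b5 ->
6. propose(1,'z'):  nop
7. deliver 1→2:  <2:foll b5 z>
8. deliver 2→1:  nop
9. deliver 1→0:  <0:foll b5 z>
10. deliver 0→1:  <1:lead b5 z>
11. deliver 1→3:  <3:foll b5 ->
12. deliver 3→1:  nop
13. timeout(0):  <0:cand b8 z>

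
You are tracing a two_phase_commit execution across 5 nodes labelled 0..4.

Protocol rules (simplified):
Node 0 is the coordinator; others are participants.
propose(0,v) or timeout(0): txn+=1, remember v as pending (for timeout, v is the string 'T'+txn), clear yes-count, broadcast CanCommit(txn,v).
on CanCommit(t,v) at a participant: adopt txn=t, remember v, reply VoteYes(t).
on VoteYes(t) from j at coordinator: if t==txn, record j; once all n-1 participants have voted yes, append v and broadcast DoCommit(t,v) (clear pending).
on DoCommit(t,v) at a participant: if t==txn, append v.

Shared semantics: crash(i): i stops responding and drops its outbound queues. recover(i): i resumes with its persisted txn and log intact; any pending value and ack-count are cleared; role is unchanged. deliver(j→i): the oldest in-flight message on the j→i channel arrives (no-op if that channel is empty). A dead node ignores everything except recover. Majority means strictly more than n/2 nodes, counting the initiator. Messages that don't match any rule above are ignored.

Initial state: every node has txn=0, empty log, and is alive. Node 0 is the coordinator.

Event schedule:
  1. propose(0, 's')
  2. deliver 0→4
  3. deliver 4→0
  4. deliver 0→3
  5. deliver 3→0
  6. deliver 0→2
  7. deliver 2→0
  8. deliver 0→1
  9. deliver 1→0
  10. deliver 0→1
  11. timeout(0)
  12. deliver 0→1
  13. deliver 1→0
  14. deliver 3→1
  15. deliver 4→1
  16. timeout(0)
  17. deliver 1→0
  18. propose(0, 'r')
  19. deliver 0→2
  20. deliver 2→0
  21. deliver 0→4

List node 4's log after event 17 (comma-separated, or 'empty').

empty

e1 propose(0,'s'): 0[coor,t=1,-]
e2 deliver 0→4: 4[part,t=1,-]
e3 deliver 4→0: ·
e4 deliver 0→3: 3[part,t=1,-]
e5 deliver 3→0: ·
e6 deliver 0→2: 2[part,t=1,-]
e7 deliver 2→0: ·
e8 deliver 0→1: 1[part,t=1,-]
e9 deliver 1→0: 0[coor,t=1,s]
e10 deliver 0→1: 1[part,t=1,s]
e11 timeout(0): 0[coor,t=2,s]
e12 deliver 0→1: 1[part,t=2,s]
e13 deliver 1→0: ·
e14 deliver 3→1: ·
e15 deliver 4→1: ·
e16 timeout(0): 0[coor,t=3,s]
e17 deliver 1→0: ·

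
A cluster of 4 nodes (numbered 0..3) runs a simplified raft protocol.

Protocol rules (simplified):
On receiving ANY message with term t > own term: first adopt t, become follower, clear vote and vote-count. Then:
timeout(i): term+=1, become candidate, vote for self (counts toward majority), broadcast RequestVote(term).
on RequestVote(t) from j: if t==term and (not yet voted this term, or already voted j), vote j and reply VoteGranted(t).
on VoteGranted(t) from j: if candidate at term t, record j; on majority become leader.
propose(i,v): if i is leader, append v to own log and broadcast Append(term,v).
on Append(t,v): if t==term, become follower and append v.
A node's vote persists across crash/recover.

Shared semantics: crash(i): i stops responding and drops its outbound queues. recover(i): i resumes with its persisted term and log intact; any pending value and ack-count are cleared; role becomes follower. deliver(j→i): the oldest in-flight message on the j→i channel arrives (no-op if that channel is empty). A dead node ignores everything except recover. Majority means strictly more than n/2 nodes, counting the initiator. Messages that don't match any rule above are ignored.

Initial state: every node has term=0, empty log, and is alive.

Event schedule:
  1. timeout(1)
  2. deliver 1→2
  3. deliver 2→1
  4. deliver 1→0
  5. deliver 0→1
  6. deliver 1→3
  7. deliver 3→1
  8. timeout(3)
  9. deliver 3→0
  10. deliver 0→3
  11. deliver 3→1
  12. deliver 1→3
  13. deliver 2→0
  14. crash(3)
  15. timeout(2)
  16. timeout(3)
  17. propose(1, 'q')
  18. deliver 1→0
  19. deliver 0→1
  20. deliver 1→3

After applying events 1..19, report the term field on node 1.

2

[1] timeout(1) → N1(cand t1 [-])
[2] deliver 1→2 → N2(foll t1 [-])
[3] deliver 2→1 → ∅
[4] deliver 1→0 → N0(foll t1 [-])
[5] deliver 0→1 → N1(lead t1 [-])
[6] deliver 1→3 → N3(foll t1 [-])
[7] deliver 3→1 → ∅
[8] timeout(3) → N3(cand t2 [-])
[9] deliver 3→0 → N0(foll t2 [-])
[10] deliver 0→3 → ∅
[11] deliver 3→1 → N1(foll t2 [-])
[12] deliver 1→3 → N3(lead t2 [-])
[13] deliver 2→0 → ∅
[14] crash(3) → N3(✗lead t2 [-])
[15] timeout(2) → N2(cand t2 [-])
[16] timeout(3) → ∅
[17] propose(1,'q') → ∅
[18] deliver 1→0 → ∅
[19] deliver 0→1 → ∅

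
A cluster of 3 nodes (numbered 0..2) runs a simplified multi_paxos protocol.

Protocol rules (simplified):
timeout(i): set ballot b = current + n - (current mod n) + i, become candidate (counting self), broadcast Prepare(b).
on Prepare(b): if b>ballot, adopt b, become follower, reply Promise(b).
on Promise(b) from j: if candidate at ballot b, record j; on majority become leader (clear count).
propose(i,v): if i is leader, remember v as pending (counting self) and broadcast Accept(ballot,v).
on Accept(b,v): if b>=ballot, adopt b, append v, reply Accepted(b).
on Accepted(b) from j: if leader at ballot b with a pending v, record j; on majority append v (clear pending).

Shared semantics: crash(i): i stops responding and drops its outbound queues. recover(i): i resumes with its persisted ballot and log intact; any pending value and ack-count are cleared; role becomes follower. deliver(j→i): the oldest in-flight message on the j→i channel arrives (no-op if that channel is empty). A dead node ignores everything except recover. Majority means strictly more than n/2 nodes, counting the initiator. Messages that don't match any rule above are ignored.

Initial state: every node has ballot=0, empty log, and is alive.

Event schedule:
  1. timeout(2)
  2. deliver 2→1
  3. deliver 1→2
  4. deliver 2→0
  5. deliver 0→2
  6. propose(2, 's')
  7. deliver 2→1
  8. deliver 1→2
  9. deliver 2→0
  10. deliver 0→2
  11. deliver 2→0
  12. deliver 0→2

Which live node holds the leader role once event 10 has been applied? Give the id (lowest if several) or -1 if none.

after 1 — timeout(2): n2:cand/b5/[-]
after 2 — deliver 2→1: n1:foll/b5/[-]
after 3 — deliver 1→2: n2:lead/b5/[-]
after 4 — deliver 2→0: n0:foll/b5/[-]
after 5 — deliver 0→2: ·
after 6 — propose(2,'s'): ·
after 7 — deliver 2→1: n1:foll/b5/[s]
after 8 — deliver 1→2: n2:lead/b5/[s]
after 9 — deliver 2→0: n0:foll/b5/[s]
after 10 — deliver 0→2: ·

2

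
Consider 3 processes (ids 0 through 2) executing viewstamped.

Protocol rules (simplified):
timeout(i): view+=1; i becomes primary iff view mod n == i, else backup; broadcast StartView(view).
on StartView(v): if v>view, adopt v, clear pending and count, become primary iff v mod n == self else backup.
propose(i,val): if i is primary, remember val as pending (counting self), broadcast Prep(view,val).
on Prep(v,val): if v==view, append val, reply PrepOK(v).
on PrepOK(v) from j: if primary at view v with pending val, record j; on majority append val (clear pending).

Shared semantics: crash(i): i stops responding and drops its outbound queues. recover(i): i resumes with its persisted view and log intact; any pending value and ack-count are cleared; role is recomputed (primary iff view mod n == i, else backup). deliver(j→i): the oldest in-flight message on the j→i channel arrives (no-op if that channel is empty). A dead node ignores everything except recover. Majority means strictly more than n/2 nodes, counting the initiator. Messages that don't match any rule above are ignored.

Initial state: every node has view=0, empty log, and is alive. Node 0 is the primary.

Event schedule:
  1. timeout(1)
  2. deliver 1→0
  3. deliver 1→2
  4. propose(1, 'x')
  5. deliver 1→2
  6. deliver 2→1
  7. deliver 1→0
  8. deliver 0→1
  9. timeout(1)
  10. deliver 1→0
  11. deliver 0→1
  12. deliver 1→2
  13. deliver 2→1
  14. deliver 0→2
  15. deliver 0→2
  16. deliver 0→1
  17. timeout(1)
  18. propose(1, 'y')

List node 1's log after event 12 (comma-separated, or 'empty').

e1 timeout(1): 1[prim,v=1,-]
e2 deliver 1→0: 0[back,v=1,-]
e3 deliver 1→2: 2[back,v=1,-]
e4 propose(1,'x'): ·
e5 deliver 1→2: 2[back,v=1,x]
e6 deliver 2→1: 1[prim,v=1,x]
e7 deliver 1→0: 0[back,v=1,x]
e8 deliver 0→1: ·
e9 timeout(1): 1[back,v=2,x]
e10 deliver 1→0: 0[back,v=2,x]
e11 deliver 0→1: ·
e12 deliver 1→2: 2[prim,v=2,x]

x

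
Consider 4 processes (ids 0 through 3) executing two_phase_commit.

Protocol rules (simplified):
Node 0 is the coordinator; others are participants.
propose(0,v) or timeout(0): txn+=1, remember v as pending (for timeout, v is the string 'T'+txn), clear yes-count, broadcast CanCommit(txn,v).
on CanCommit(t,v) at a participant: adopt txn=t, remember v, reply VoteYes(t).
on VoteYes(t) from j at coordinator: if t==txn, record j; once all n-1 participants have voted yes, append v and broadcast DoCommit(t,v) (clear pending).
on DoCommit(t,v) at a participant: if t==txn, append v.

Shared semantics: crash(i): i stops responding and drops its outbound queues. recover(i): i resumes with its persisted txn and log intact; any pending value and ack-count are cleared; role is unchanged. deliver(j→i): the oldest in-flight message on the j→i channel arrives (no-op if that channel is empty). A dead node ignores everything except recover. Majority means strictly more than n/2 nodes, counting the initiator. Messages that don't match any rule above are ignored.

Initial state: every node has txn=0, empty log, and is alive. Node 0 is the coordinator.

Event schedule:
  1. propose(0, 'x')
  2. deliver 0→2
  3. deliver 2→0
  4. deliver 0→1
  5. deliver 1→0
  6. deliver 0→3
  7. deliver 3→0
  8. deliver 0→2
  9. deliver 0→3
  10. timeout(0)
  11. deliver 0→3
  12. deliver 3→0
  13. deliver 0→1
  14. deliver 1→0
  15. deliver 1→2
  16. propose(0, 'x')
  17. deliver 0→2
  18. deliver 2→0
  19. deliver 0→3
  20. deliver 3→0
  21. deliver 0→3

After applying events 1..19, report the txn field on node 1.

1

1. propose(0,'x'):  <0:coor t1 ->
2. deliver 0→2:  <2:part t1 ->
3. deliver 2→0:  nop
4. deliver 0→1:  <1:part t1 ->
5. deliver 1→0:  nop
6. deliver 0→3:  <3:part t1 ->
7. deliver 3→0:  <0:coor t1 x>
8. deliver 0→2:  <2:part t1 x>
9. deliver 0→3:  <3:part t1 x>
10. timeout(0):  <0:coor t2 x>
11. deliver 0→3:  <3:part t2 x>
12. deliver 3→0:  nop
13. deliver 0→1:  <1:part t1 x>
14. deliver 1→0:  nop
15. deliver 1→2:  nop
16. propose(0,'x'):  <0:coor t3 x>
17. deliver 0→2:  <2:part t2 x>
18. deliver 2→0:  nop
19. deliver 0→3:  <3:part t3 x>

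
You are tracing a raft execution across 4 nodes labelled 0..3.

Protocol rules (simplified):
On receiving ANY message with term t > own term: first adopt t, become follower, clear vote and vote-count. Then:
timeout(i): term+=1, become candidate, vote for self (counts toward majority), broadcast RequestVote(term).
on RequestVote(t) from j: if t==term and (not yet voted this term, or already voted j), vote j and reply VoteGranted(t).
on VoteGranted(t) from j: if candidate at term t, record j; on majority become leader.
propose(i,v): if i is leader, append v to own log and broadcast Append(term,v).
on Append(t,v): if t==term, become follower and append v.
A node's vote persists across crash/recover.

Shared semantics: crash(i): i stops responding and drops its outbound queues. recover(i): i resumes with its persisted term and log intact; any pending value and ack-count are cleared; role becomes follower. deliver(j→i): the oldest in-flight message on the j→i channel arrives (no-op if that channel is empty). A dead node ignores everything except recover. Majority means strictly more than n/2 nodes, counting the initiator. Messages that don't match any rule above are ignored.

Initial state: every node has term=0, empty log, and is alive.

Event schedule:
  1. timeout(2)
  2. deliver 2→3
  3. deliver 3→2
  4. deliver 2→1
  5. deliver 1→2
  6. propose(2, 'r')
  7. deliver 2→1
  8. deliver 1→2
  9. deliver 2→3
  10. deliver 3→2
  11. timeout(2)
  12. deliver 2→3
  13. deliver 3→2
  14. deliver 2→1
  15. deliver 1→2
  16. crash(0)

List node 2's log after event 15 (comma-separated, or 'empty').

r

1. timeout(2):  <2:cand t1 ->
2. deliver 2→3:  <3:foll t1 ->
3. deliver 3→2:  nop
4. deliver 2→1:  <1:foll t1 ->
5. deliver 1→2:  <2:lead t1 ->
6. propose(2,'r'):  <2:lead t1 r>
7. deliver 2→1:  <1:foll t1 r>
8. deliver 1→2:  nop
9. deliver 2→3:  <3:foll t1 r>
10. deliver 3→2:  nop
11. timeout(2):  <2:cand t2 r>
12. deliver 2→3:  <3:foll t2 r>
13. deliver 3→2:  nop
14. deliver 2→1:  <1:foll t2 r>
15. deliver 1→2:  <2:lead t2 r>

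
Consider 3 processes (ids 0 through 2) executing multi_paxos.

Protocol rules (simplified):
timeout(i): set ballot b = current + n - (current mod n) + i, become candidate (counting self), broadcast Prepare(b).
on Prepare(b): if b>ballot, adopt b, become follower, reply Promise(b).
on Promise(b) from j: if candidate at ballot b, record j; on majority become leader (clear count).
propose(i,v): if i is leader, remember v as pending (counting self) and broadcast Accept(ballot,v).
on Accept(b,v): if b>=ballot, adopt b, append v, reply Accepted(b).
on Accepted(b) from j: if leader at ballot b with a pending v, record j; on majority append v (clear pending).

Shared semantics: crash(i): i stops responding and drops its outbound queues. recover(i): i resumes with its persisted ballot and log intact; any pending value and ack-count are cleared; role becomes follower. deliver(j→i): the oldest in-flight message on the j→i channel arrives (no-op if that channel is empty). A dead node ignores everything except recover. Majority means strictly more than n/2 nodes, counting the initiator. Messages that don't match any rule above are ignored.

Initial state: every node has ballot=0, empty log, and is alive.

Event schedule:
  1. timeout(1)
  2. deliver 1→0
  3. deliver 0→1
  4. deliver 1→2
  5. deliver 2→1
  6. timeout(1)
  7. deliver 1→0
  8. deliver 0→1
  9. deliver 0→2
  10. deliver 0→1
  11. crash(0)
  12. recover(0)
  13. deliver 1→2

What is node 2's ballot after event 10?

4

after 1 — timeout(1): n1:cand/b4/[-]
after 2 — deliver 1→0: n0:foll/b4/[-]
after 3 — deliver 0→1: n1:lead/b4/[-]
after 4 — deliver 1→2: n2:foll/b4/[-]
after 5 — deliver 2→1: ·
after 6 — timeout(1): n1:cand/b7/[-]
after 7 — deliver 1→0: n0:foll/b7/[-]
after 8 — deliver 0→1: n1:lead/b7/[-]
after 9 — deliver 0→2: ·
after 10 — deliver 0→1: ·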